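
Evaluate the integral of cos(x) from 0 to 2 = sin(2)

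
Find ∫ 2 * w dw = w^2 + C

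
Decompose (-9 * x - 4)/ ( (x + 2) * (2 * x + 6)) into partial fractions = -23/(2*(x + 3)) + 7/(x + 2)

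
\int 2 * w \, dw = w^2 + C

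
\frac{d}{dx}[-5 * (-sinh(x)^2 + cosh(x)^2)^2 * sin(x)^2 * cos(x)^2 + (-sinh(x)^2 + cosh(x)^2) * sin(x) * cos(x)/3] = -5*sin(4*x)/2 + cos(2*x)/3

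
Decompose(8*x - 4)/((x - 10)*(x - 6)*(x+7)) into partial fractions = -60/(221*(x + 7)) - 11/(13*(x - 6)) + 19/(17*(x - 10))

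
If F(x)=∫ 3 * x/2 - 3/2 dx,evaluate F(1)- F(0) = -3/4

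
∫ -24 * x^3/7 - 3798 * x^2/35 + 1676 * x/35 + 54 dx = -6*x^4/7 - 1266*x^3/35 + 838*x^2/35 + 54*x + C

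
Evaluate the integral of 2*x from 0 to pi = pi^2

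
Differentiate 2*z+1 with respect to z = 2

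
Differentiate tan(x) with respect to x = cos(x)^(-2)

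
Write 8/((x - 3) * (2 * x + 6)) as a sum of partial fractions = -2/(3*(x + 3)) + 2/(3*(x - 3))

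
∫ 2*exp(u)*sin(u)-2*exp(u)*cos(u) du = -2*exp(u)*cos(u) + C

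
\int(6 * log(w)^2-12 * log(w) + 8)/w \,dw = 2*(log(w) - 1)^3 + 2*log(w) + C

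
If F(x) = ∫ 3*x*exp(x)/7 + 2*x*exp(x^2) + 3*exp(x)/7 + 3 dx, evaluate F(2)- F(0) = 5 + 6*exp(2)/7 + exp(4)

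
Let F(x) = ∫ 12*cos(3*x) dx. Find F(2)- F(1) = 4*sin(6) - 4*sin(3)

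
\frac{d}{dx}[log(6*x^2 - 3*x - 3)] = (4*x - 1)/(2*x^2 - x - 1)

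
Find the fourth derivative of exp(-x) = exp(-x)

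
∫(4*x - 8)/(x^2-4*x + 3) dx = 2*log((x - 2)^2 - 1) + C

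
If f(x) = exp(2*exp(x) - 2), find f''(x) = 2*exp(x + 2*exp(x) - 2) + 4*exp(2*x + 2*exp(x) - 2)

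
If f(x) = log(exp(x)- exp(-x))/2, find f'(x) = (exp(2*x) + 1)/(2*exp(2*x) - 2)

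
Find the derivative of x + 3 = 1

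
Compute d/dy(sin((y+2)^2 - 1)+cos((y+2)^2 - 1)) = -2*y*sin(y^2 + 4*y + 3) + 2*y*cos(y^2 + 4*y + 3) - 4*sin(y^2 + 4*y + 3) + 4*cos(y^2 + 4*y + 3)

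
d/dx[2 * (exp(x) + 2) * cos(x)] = 2*sqrt(2)*exp(x)*cos(x + pi/4) - 4*sin(x)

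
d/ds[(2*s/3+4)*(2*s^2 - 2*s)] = 4*s^2 + 40*s/3 - 8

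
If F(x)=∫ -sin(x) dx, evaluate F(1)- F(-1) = 0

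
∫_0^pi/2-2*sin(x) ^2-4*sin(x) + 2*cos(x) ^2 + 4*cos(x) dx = 0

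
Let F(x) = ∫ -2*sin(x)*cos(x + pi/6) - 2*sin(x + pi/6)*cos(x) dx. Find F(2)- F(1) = cos(pi/6 + 4) - cos(pi/6 + 2)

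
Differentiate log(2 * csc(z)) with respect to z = -cot(z)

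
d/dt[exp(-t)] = -exp(-t)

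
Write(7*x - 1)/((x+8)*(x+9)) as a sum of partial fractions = 64/(x + 9) - 57/(x + 8)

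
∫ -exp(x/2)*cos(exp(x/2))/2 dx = -sin(exp(x/2)) + C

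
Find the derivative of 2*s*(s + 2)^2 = 6*s^2 + 16*s + 8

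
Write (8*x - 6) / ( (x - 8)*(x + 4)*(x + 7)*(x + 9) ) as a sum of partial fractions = 39/(85*(x + 9)) - 31/(45*(x + 7)) + 19/(90*(x + 4)) + 29/(1530*(x - 8))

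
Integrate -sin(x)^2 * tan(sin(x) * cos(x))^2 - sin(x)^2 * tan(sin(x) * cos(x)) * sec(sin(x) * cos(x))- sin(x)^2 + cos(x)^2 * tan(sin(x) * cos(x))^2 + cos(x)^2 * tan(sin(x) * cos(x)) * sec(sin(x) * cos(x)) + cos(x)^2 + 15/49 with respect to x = 15*x/49 + tan(sin(2*x)/2) + sec(sin(2*x)/2) + C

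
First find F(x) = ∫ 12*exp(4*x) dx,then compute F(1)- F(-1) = -3*exp(-4) + 3*exp(4)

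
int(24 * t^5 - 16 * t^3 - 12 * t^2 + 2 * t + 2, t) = 4*t^6 - 4*t^4 - 4*t^3 + t^2 + 2*t + C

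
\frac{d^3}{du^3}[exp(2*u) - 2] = 8*exp(2*u)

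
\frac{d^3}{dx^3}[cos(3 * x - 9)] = 27*sin(3*x - 9)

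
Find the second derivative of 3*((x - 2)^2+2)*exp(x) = 3*x^2*exp(x)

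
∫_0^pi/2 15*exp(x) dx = -15 + 15*exp(pi/2)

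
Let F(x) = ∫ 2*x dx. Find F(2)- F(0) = 4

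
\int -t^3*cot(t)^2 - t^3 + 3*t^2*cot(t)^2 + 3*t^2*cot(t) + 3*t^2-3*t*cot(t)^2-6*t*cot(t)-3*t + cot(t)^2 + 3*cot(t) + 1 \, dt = (t - 1)^3*cot(t) + C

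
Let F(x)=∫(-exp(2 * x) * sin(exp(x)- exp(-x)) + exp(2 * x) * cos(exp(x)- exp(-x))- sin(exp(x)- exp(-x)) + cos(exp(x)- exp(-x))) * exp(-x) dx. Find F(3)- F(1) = -sin(E - exp(-1)) + cos(-exp(3) + exp(-3)) - cos(E - exp(-1)) - sin(-exp(3) + exp(-3))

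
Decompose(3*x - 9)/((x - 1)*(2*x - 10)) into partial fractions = 3/(4*(x - 1)) + 3/(4*(x - 5))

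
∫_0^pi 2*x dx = pi^2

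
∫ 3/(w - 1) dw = 3*log(w - 1) + C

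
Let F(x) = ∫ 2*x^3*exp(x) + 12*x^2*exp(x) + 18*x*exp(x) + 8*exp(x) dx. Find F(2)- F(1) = -16*E + 54*exp(2)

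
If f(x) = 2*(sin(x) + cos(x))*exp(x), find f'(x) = 4*exp(x)*cos(x)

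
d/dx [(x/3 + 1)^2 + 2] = 2*x/9 + 2/3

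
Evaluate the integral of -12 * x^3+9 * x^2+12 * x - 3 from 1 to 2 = -9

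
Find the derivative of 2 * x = 2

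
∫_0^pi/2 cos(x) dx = 1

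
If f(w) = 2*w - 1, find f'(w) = 2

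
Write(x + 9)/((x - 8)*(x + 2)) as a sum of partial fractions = -7/(10*(x + 2)) + 17/(10*(x - 8))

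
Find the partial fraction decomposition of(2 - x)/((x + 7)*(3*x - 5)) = 1/(26*(3*x - 5)) - 9/(26*(x + 7))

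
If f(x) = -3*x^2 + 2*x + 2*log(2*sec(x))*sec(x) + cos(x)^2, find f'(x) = -6*x + 2*log(sec(x))*tan(x)*sec(x) - sin(2*x) + 2*log(2)*tan(x)*sec(x) + 2*tan(x)*sec(x) + 2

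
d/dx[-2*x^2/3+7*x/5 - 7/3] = 7/5 - 4*x/3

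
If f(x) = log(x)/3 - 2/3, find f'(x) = 1/(3*x)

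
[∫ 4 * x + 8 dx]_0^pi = -8 + 2*(2 + pi)^2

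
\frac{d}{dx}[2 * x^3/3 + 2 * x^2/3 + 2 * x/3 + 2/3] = 2*x^2 + 4*x/3 + 2/3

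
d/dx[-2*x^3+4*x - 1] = 4 - 6*x^2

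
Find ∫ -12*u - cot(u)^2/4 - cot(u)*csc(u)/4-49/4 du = -6*u^2 - 12*u + cot(u)/4 + csc(u)/4 + C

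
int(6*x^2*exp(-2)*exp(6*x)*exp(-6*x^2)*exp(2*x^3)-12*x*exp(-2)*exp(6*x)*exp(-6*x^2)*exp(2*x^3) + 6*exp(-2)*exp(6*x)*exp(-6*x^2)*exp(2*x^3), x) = exp(2*(x - 1)^3) + C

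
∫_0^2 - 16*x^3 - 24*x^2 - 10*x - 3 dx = -154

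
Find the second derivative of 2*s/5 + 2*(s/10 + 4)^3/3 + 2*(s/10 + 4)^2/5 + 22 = s/250 + 21/125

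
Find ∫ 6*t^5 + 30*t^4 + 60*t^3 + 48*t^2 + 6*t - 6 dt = t^6 + 6*t^5 + 15*t^4 + 16*t^3 + 3*t^2 - 6*t + C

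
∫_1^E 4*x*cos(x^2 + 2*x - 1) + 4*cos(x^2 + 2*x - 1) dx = -2*sin(2) - 2*sin(2 - (1 + E)^2)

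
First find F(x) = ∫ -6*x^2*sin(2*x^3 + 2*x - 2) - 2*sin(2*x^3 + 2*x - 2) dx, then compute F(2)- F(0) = -cos(2) + cos(18)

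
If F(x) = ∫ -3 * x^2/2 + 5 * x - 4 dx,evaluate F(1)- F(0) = -2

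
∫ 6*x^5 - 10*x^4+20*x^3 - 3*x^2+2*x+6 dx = x^6 - 2*x^5 + 5*x^4 - x^3 + x^2 + 6*x + C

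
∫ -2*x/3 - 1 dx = -x^2/3 - x + C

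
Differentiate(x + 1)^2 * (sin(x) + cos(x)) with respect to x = -x^2*sin(x) + x^2*cos(x) + 4*x*cos(x) + sin(x) + 3*cos(x)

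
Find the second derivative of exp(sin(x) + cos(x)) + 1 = (-sin(2*x) - sqrt(2)*sin(x + pi/4) + 1)*exp(sin(x))*exp(cos(x))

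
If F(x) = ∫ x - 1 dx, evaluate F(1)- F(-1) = -2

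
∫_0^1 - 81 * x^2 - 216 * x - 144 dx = -279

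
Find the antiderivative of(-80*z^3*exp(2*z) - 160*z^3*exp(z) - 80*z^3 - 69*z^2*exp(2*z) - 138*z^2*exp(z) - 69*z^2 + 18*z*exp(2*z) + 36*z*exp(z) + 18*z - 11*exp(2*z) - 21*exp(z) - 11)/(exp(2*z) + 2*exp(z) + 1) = ((exp(z) + 1)*(3*z - (5*z + 2)*(4*z^3 + 3*z^2 - 3*z + 4) + 3) + exp(z))/(exp(z) + 1) + C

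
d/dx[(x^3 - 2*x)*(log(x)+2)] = 3*x^2*log(x) + 7*x^2 - 2*log(x) - 6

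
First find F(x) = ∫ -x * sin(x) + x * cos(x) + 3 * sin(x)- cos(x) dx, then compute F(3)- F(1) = cos(3) + sin(3) + cos(1) + sin(1)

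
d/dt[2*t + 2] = 2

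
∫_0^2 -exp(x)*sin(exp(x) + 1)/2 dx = cos(1 + exp(2))/2 - cos(2)/2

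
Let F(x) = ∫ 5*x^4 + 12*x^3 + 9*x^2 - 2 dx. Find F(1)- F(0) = 5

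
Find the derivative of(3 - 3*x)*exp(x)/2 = -3*x*exp(x)/2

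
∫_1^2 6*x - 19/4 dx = 17/4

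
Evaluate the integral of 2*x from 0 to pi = pi^2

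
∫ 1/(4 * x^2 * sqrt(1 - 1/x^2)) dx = asec(x)/4 + C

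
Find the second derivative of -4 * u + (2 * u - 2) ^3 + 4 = 48*u - 48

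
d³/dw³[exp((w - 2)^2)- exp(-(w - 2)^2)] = (8*w^3*exp(2*w^2 - 8*w + 8) + 8*w^3 - 48*w^2*exp(2*w^2 - 8*w + 8) - 48*w^2 + 108*w*exp(2*w^2 - 8*w + 8) + 84*w - 88*exp(2*w^2 - 8*w + 8) - 40)*exp(-w^2 + 4*w - 4)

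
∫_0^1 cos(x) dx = sin(1)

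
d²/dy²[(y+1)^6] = 30*y^4 + 120*y^3 + 180*y^2 + 120*y + 30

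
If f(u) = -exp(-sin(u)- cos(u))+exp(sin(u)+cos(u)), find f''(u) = (-sqrt(2)*exp(2*sin(u) + 2*cos(u))*sin(u + pi/4) - exp(2*sin(u))*exp(2*cos(u))*sin(2*u) + exp(2*sin(u))*exp(2*cos(u)) + sin(2*u) - sqrt(2)*sin(u + pi/4) - 1)*exp(-sqrt(2)*sin(u + pi/4))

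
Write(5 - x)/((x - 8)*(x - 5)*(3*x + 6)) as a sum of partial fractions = 1/(30*(x + 2)) - 1/(30*(x - 8))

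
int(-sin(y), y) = cos(y) + C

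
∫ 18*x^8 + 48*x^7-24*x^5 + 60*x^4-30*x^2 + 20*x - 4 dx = 2*x^9 + 6*x^8 - 4*x^6 + 12*x^5 - 10*x^3 + 10*x^2 - 4*x + C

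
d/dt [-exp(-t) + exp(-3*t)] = (exp(2*t) - 3)*exp(-3*t)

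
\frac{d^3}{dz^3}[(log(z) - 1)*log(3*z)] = (4*log(z) - 8 + 2*log(3))/z^3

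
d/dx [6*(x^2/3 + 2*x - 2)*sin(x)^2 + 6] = 2*x^2*sin(2*x) + 4*x*sin(x)^2 + 12*x*sin(2*x) + 12*sin(x)^2 - 12*sin(2*x)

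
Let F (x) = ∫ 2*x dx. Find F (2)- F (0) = 4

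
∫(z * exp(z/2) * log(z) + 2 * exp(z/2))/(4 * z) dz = exp(z/2)*log(z)/2 + C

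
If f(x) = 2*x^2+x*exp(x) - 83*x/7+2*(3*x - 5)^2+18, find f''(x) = x*exp(x) + 2*exp(x) + 40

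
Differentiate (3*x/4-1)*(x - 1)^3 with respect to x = 3*x^3 - 39*x^2/4 + 21*x/2 - 15/4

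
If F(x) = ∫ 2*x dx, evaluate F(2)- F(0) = 4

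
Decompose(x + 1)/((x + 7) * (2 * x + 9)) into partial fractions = -7/(5*(2*x + 9)) + 6/(5*(x + 7))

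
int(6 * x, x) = 3*x^2 + C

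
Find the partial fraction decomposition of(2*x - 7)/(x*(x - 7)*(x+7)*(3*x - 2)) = 153/(874*(3*x - 2)) + 3/(322*(x + 7)) + 1/(266*(x - 7)) - 1/(14*x)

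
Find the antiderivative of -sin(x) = cos(x) + C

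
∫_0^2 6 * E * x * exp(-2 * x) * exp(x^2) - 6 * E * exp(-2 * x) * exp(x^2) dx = 0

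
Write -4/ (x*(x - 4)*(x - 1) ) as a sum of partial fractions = 4/(3*(x - 1)) - 1/(3*(x - 4)) - 1/x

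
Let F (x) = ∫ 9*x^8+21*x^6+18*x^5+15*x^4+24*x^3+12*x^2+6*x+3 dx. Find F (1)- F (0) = 26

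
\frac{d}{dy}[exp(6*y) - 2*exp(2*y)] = 6*exp(6*y) - 4*exp(2*y)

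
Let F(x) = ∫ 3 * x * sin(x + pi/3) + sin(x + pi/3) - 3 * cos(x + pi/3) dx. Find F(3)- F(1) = 4*cos(1 + pi/3) - 10*cos(pi/3 + 3)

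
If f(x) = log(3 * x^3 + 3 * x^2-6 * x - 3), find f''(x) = (-3*x^4 - 4*x^3 - 2*x^2 - 2*x - 6)/(x^6 + 2*x^5 - 3*x^4 - 6*x^3 + 2*x^2 + 4*x + 1)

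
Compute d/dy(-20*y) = -20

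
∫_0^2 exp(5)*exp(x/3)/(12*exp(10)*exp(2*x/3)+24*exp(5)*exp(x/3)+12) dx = -exp(5)/(4*(1 + exp(5))) + exp(17/3)/(4*(1 + exp(17/3)))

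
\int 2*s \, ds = s^2 + C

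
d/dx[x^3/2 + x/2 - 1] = 3*x^2/2 + 1/2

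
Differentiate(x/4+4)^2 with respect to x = x/8 + 2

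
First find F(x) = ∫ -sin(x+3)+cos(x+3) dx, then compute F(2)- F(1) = sin(5) + cos(5) - cos(4) - sin(4)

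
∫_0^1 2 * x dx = 1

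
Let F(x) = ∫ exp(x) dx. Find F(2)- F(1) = -E + exp(2)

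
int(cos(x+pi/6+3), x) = sin(x + pi/6 + 3) + C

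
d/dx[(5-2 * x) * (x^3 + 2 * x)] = -8*x^3 + 15*x^2 - 8*x + 10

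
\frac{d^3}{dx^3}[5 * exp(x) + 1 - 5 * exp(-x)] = (5*exp(2*x) + 5)*exp(-x)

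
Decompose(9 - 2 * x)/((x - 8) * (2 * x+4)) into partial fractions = -13/(20*(x + 2)) - 7/(20*(x - 8))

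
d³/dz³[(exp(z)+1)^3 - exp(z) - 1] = 27*exp(3*z) + 24*exp(2*z) + 2*exp(z)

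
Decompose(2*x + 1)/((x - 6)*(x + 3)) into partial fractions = 5/(9*(x + 3)) + 13/(9*(x - 6))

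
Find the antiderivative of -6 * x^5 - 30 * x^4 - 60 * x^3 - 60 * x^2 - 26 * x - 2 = -x^6 - 6*x^5 - 15*x^4 - 20*x^3 - 13*x^2 - 2*x + C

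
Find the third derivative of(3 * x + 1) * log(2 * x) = (2 - 3*x)/x^3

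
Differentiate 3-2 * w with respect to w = -2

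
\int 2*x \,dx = x^2 + C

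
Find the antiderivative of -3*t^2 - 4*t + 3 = -t^3 - 2*t^2 + 3*t + C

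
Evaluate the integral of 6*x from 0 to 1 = 3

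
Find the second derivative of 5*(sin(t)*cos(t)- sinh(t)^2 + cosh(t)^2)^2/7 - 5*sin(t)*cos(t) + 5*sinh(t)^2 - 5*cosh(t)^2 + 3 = 50*sin(2*t)/7 + 20*cos(2*t)^2/7 - 10/7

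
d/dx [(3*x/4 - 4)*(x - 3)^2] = 9*x^2/4 - 17*x + 123/4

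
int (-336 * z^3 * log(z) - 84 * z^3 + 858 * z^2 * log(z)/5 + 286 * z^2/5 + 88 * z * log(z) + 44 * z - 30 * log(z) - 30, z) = -2*z*(7*z - 5)*(30*z^2 + z - 15)*log(z)/5 + C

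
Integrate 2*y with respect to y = y^2 + C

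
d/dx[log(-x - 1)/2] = 1/(2*x + 2)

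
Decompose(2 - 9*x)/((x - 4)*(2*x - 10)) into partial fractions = 17/(x - 4) - 43/(2*(x - 5))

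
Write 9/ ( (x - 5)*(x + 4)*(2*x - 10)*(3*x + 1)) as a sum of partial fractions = 243/(5632*(3*x + 1)) - 1/(198*(x + 4)) - 43/(4608*(x - 5)) + 1/(32*(x - 5)^2)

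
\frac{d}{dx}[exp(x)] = exp(x)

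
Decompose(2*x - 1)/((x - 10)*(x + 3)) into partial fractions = 7/(13*(x + 3)) + 19/(13*(x - 10))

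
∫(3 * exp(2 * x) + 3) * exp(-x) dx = 6*sinh(x) + C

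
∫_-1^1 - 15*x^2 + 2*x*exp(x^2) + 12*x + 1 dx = -8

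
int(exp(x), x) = exp(x) + C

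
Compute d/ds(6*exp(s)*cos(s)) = 6*sqrt(2)*exp(s)*cos(s + pi/4)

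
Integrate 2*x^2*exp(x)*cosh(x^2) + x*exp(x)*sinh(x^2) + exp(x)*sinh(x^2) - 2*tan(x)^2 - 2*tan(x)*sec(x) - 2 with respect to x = x*exp(x)*sinh(x^2) - 2*tan(x) - 2*sec(x) + C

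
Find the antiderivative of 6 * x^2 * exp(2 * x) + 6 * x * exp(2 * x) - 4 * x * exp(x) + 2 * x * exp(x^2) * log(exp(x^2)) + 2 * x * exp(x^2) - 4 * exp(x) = 3*x^2*exp(2*x) + x^2*exp(x^2) - 4*x*exp(x) + C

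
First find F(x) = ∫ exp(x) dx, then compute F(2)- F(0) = -1 + exp(2)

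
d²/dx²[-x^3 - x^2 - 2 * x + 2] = -6*x - 2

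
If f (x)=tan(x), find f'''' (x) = 24*tan(x)^5 + 40*tan(x)^3 + 16*tan(x)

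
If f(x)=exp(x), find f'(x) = exp(x)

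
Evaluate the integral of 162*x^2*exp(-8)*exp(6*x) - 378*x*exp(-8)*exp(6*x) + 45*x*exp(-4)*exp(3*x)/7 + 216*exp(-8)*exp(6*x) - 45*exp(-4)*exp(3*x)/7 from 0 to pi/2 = -48*exp(-8) + 20*exp(-4)/7 + 5*(-4 + 3*pi/2)*exp(-4 + 3*pi/2)/7 + 3*(-4 + 3*pi/2)^2*exp(-8 + 3*pi)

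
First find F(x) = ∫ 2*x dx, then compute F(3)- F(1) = 8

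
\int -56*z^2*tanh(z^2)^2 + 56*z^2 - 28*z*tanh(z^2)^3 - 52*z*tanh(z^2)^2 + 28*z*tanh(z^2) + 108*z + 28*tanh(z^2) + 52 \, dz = -4*z + 7*(2*z + tanh(z^2) + 2)^2 - 2*tanh(z^2) + C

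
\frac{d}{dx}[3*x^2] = 6*x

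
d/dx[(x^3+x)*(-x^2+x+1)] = -5*x^4 + 4*x^3 + 2*x + 1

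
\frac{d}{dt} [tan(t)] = cos(t)^(-2)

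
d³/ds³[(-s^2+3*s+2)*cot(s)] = 6*s^2*cot(s)^4 + 8*s^2*cot(s)^2 + 2*s^2 - 18*s*cot(s)^4 - 12*s*cot(s)^3 - 24*s*cot(s)^2 - 12*s*cot(s) - 6*s - 12*cot(s)^4 + 18*cot(s)^3 - 10*cot(s)^2 + 18*cot(s) + 2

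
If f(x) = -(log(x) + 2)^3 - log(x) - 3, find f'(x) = (-3*log(x)^2 - 12*log(x) - 13)/x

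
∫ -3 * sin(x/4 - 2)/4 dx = 3*cos(x/4 - 2) + C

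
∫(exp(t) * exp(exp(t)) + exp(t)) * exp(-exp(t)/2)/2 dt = 2*sinh(exp(t)/2) + C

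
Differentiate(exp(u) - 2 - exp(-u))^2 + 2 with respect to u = (2*exp(4*u) - 4*exp(3*u) - 4*exp(u) - 2)*exp(-2*u)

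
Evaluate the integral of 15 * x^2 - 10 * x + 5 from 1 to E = -5*exp(2) - 5 + 5*E + 5*exp(3)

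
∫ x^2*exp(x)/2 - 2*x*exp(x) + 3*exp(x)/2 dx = (x - 3)^2*exp(x)/2 + C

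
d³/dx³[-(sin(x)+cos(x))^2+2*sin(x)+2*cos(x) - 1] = 8*cos(2*x) - 2*sqrt(2)*cos(x + pi/4)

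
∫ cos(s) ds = sin(s) + C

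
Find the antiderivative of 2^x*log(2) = 2^x + C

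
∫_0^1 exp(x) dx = -1 + E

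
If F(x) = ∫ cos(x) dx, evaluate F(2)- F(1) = -sin(1) + sin(2)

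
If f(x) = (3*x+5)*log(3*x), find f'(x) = (3*x*log(x) + 3*x + 3*x*log(3) + 5)/x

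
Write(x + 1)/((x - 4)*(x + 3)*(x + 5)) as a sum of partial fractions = -2/(9*(x + 5)) + 1/(7*(x + 3)) + 5/(63*(x - 4))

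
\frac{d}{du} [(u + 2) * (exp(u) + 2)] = u*exp(u) + 3*exp(u) + 2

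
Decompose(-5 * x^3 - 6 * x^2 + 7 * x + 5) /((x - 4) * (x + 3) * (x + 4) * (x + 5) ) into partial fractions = -445/(18*(x + 5)) + 201/(8*(x + 4)) - 65/(14*(x + 3)) - 383/(504*(x - 4))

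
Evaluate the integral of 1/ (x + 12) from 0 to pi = -log(8) + log(2*pi/3 + 8)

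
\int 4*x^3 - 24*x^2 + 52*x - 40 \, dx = x^4 - 8*x^3 + 26*x^2 - 40*x + C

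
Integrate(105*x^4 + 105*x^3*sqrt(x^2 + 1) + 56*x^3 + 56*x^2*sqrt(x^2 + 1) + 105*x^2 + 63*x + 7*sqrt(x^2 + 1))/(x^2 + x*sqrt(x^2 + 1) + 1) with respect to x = 7*x^2*(5*x + 4) + 7*log(x + sqrt(x^2 + 1)) + C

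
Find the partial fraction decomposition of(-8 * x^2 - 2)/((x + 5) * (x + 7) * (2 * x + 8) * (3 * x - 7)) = -615/(11704*(3*x - 7)) + 197/(168*(x + 7)) - 101/(44*(x + 5)) + 65/(57*(x + 4))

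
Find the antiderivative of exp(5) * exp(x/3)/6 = exp(x/3 + 5)/2 + C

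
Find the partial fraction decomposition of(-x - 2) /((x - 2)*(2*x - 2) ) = 3/(2*(x - 1)) - 2/(x - 2)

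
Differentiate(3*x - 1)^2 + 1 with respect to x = 18*x - 6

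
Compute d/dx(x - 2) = 1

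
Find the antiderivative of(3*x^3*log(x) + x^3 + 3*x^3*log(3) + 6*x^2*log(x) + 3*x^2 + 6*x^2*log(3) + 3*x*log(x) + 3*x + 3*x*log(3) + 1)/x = (x + 1)^3*log(3*x) + C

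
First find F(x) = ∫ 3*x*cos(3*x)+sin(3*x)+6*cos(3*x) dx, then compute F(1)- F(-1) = 4*sin(3)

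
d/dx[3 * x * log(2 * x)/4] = 3*log(x)/4 + 3*log(2)/4 + 3/4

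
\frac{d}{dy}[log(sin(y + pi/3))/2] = 1/(2*tan(y + pi/3))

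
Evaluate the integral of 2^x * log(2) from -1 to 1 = 3/2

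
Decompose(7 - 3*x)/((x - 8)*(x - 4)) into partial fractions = 5/(4*(x - 4)) - 17/(4*(x - 8))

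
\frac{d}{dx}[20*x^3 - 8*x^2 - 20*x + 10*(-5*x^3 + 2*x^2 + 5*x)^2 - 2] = 1500*x^5 - 1000*x^4 - 1840*x^3 + 660*x^2 + 484*x - 20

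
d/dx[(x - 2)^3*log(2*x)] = (3*x^3*log(x) + x^3 + 3*x^3*log(2) - 12*x^2*log(x) - 12*x^2*log(2) - 6*x^2 + 12*x*log(x) + 12*x*log(2) + 12*x - 8)/x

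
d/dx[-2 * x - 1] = -2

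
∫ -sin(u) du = cos(u) + C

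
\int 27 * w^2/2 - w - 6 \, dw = 9*w^3/2 - w^2/2 - 6*w + C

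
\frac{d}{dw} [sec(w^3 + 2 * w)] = 3*w^2*tan(w^3 + 2*w)*sec(w^3 + 2*w) + 2*tan(w^3 + 2*w)*sec(w^3 + 2*w)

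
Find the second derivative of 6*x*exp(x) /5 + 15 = 6*x*exp(x)/5 + 12*exp(x)/5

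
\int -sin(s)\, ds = cos(s) + C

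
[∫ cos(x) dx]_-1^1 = 2*sin(1)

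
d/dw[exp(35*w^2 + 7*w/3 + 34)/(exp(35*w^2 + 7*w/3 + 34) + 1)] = (210*w*exp(35*w^2 + 7*w/3 + 34) + 7*exp(35*w^2 + 7*w/3 + 34))/(3*exp(68)*exp(14*w/3)*exp(70*w^2) + 6*exp(34)*exp(7*w/3)*exp(35*w^2) + 3)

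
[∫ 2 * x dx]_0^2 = 4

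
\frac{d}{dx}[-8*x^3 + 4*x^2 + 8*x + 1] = -24*x^2 + 8*x + 8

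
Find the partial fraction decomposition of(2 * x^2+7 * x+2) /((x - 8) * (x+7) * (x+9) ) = 101/(34*(x + 9)) - 17/(10*(x + 7)) + 62/(85*(x - 8))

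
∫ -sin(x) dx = cos(x) + C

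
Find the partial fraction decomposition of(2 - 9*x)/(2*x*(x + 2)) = -5/(x + 2) + 1/(2*x)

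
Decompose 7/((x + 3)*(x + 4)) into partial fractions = -7/(x + 4) + 7/(x + 3)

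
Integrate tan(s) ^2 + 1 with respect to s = tan(s) + C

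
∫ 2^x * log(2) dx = 2^x + C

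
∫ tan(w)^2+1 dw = tan(w) + C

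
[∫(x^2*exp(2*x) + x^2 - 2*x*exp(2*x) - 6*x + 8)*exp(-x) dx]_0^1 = E - exp(-1)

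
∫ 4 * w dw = 2*w^2 + C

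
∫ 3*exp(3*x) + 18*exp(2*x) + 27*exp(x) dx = (exp(x) + 3)^3 + C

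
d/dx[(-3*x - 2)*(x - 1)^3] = -12*x^3 + 21*x^2 - 6*x - 3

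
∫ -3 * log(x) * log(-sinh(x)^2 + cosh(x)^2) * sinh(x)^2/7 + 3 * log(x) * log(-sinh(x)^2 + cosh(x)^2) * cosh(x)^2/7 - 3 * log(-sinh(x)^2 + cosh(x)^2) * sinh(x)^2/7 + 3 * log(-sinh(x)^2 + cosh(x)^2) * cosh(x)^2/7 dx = 0 + C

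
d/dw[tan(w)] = cos(w)^(-2)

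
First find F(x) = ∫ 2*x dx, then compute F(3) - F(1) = 8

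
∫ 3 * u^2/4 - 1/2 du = u^3/4 - u/2 + C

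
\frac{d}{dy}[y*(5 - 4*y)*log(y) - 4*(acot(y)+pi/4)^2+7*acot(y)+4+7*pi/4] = (-8*y^3*log(y) - 4*y^3 + 5*y^2*log(y) + 5*y^2 - 8*y*log(y) - 4*y + 5*log(y) + 8*acot(y) - 2 + 2*pi)/(y^2 + 1)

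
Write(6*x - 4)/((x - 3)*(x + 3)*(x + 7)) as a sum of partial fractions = -23/(20*(x + 7)) + 11/(12*(x + 3)) + 7/(30*(x - 3))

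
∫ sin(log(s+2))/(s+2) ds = -cos(log(s + 2)) + C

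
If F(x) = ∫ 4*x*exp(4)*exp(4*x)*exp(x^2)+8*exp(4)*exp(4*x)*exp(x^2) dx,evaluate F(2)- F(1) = -2*exp(9) + 2*exp(16)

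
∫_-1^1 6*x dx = 0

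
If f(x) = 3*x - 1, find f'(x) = 3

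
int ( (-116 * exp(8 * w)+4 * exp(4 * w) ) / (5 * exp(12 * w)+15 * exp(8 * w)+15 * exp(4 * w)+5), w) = (-29*exp(8*w) - 29*exp(4*w) - 15)/(5*(exp(8*w) + 2*exp(4*w) + 1)) + C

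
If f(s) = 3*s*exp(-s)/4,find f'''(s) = (9 - 3*s)*exp(-s)/4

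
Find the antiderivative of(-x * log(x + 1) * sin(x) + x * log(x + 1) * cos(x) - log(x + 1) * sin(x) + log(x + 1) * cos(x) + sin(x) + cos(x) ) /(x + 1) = sqrt(2)*log(x + 1)*sin(x + pi/4) + C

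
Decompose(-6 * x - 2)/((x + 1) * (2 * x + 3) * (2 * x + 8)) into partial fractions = -14/(5*(2*x + 3)) + 11/(15*(x + 4)) + 2/(3*(x + 1))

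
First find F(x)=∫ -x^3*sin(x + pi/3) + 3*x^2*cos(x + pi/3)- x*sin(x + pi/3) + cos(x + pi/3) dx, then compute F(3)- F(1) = 30*cos(pi/3 + 3) - 2*cos(1 + pi/3)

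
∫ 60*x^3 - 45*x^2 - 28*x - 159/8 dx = 15*x^4 - 15*x^3 - 14*x^2 - 159*x/8 + C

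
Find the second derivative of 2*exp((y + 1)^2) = 8*y^2*exp(y^2 + 2*y + 1) + 16*y*exp(y^2 + 2*y + 1) + 12*exp(y^2 + 2*y + 1)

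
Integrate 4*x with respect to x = 2*x^2 + C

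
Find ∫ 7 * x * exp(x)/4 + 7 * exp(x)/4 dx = 7*x*exp(x)/4 + C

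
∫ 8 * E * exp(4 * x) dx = 2*exp(4*x + 1) + C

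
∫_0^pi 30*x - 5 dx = 20 + (-4 + 3*pi)*(5 + 5*pi)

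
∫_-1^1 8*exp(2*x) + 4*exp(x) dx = -(2*exp(-1) + 1)^2 + (1 + 2*E)^2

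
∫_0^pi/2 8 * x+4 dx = -1 + (1 + pi)^2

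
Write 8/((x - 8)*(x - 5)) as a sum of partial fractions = -8/(3*(x - 5)) + 8/(3*(x - 8))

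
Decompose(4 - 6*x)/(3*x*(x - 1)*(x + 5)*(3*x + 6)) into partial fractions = -17/(405*(x + 5)) + 8/(81*(x + 2)) - 1/(81*(x - 1)) - 2/(45*x)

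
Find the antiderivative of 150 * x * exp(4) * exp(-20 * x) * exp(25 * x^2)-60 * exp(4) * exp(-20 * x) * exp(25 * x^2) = 3*exp((5*x - 2)^2) + C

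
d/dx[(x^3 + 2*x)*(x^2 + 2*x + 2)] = 5*x^4 + 8*x^3 + 12*x^2 + 8*x + 4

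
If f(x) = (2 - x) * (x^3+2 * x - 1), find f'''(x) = 12 - 24*x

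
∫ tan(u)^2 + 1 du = tan(u) + C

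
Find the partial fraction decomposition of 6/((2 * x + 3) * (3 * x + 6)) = 4/(2*x + 3) - 2/(x + 2)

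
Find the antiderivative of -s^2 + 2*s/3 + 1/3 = -s^3/3 + s^2/3 + s/3 + C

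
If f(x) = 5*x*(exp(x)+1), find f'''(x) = 5*x*exp(x) + 15*exp(x)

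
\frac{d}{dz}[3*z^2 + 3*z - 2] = 6*z + 3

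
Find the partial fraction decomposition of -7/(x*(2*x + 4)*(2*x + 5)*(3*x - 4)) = -189/(1840*(3*x - 4)) + 28/(115*(2*x + 5)) - 7/(40*(x + 2)) + 7/(80*x)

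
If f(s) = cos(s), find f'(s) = -sin(s)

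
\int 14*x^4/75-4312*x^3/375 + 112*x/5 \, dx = 14*x^5/375 - 1078*x^4/375 + 56*x^2/5 + C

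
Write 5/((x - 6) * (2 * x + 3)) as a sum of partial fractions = -2/(3*(2*x + 3)) + 1/(3*(x - 6))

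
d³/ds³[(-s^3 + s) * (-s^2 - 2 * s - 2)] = 60*s^2 + 48*s + 6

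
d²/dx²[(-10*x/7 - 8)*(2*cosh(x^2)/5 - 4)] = -16*x^3*cosh(x^2)/7 - 64*x^2*cosh(x^2)/5 - 24*x*sinh(x^2)/7 - 32*sinh(x^2)/5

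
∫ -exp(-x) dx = exp(-x) + C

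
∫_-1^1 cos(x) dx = 2*sin(1)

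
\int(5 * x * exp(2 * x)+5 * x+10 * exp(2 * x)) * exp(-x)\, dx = 10*(x + 1)*sinh(x) + C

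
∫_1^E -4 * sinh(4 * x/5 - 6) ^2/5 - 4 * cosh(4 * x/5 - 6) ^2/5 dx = -sinh(52/5)/2 + sinh(6 - 4*E/5)*cosh(6 - 4*E/5)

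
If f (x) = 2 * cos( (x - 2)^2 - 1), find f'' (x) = -8*x^2*cos(x^2 - 4*x + 3) + 32*x*cos(x^2 - 4*x + 3) - 4*sin(x^2 - 4*x + 3) - 32*cos(x^2 - 4*x + 3)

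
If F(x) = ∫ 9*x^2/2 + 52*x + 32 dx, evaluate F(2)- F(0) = 180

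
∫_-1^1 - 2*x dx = 0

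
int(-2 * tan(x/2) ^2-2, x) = -4*tan(x/2) + C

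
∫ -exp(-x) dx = exp(-x) + C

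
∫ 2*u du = u^2 + C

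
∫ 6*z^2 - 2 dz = 2*z^3 - 2*z + C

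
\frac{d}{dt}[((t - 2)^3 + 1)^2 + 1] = 6*t^5 - 60*t^4 + 240*t^3 - 474*t^2 + 456*t - 168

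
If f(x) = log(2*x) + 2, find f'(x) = 1/x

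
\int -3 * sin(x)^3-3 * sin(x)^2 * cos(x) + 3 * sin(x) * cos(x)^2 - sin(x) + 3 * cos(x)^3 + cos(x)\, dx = sqrt(2)*(5*sin(x + pi/4) - cos(3*x + pi/4))/2 + C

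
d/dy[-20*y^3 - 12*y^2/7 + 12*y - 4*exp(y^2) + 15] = -60*y^2 - 8*y*exp(y^2) - 24*y/7 + 12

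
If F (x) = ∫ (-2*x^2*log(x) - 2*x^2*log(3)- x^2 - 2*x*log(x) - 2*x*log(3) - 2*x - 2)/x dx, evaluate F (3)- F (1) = -29*log(3)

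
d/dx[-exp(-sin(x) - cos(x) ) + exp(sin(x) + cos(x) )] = sqrt(2)*(exp(2*sin(x))*exp(2*cos(x)) + 1)*exp(-sqrt(2)*sin(x + pi/4))*cos(x + pi/4)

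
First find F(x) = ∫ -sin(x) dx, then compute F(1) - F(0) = -1 + cos(1)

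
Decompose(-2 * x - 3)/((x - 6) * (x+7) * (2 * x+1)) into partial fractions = 8/(169*(2*x + 1)) + 11/(169*(x + 7)) - 15/(169*(x - 6))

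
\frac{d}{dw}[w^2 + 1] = 2*w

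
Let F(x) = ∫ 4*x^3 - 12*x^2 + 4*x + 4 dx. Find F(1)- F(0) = 3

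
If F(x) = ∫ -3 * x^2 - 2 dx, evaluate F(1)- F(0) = -3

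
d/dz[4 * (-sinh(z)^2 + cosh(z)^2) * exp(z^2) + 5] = 8*z*exp(z^2)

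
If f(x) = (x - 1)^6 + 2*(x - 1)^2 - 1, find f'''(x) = 120*x^3 - 360*x^2 + 360*x - 120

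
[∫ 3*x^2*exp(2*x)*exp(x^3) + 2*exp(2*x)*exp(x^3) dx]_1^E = -exp(3) + exp(2*E + exp(3))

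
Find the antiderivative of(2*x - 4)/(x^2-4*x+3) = log((x - 2)^2 - 1) + C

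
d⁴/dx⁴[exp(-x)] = exp(-x)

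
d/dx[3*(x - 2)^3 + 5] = 9*x^2 - 36*x + 36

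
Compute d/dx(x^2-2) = 2*x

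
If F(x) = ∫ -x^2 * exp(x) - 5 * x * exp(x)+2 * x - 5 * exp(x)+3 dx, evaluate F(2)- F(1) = -12*exp(2) + 6 + 6*E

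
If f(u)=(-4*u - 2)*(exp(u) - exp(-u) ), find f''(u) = (-4*u*exp(2*u) + 4*u - 10*exp(2*u) - 6)*exp(-u)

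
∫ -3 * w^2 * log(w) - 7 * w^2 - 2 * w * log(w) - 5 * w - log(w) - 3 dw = -w*(log(w) + 2)*(w^2 + w + 1) + C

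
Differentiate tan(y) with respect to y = cos(y)^(-2)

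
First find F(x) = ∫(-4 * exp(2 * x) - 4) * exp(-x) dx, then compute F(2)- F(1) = -4*exp(2) - 4*exp(-1) + 4*exp(-2) + 4*E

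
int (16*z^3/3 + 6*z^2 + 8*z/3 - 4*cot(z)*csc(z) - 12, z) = 2*z*(2*z^3 + 3*z^2 + 2*z - 18)/3 + 4*csc(z) + C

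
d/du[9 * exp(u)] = 9*exp(u)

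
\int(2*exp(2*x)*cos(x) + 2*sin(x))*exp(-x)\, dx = 2*sqrt(2)*sin(x + pi/4)*sinh(x) + C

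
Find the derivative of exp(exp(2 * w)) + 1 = 2*exp(2*w + exp(2*w))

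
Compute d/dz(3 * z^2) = 6*z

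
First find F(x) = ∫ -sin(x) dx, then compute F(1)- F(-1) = 0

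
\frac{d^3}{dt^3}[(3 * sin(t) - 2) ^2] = -36*sin(2*t) + 12*cos(t)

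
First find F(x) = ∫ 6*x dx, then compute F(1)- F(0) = 3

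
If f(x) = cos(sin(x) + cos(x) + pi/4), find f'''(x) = 2*(-sqrt(2)*sin(x)*sin(sqrt(2)*sin(x + pi/4) + pi/4)*cos(x) + 3*sin(x + pi/4)*cos(sqrt(2)*sin(x + pi/4) + pi/4) + sqrt(2)*sin(sqrt(2)*sin(x + pi/4) + pi/4))*cos(x + pi/4)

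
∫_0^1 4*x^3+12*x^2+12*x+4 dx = 15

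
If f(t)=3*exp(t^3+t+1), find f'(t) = 9*t^2*exp(t^3 + t + 1) + 3*exp(t^3 + t + 1)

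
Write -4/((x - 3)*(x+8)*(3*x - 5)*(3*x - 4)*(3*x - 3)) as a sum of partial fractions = -9/(35*(3*x - 4)) + 9/(58*(3*x - 5)) - 1/(60291*(x + 8)) + 1/(27*(x - 1)) - 1/(330*(x - 3))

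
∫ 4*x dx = 2*x^2 + C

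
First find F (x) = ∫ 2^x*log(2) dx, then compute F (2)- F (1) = 2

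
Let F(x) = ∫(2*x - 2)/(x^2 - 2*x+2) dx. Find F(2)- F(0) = 0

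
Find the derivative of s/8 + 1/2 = 1/8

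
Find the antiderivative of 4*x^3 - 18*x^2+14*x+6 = x^4 - 6*x^3 + 7*x^2 + 6*x + C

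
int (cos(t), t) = sin(t) + C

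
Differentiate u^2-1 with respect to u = 2*u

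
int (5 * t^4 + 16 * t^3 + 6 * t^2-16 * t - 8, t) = t^5 + 4*t^4 + 2*t^3 - 8*t^2 - 8*t + C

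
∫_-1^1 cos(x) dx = 2*sin(1)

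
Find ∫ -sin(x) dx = cos(x) + C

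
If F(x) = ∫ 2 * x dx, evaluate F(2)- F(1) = 3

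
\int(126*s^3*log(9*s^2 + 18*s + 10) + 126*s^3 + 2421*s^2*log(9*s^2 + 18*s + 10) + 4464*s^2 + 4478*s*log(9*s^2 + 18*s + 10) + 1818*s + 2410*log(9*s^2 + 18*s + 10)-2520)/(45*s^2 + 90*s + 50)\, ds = (s + 35)*(7*s - 4)*log(9*(s + 1)^2 + 1)/5 + C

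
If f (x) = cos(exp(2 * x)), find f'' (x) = -4*(exp(2*x)*cos(exp(2*x)) + sin(exp(2*x)))*exp(2*x)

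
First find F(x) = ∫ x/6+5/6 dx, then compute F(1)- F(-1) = 5/3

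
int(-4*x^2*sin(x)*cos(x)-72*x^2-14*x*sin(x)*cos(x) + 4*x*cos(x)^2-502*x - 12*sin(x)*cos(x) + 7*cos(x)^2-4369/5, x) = 6*x/5 - 3*(2*x + 7)^3 + (2*x + 7)^2/4 + (2*x^2 + 7*x + 6)*cos(x)^2 + C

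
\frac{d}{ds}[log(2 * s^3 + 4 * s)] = (3*s^2 + 2)/(s^3 + 2*s)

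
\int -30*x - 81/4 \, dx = -15*x^2 - 81*x/4 + C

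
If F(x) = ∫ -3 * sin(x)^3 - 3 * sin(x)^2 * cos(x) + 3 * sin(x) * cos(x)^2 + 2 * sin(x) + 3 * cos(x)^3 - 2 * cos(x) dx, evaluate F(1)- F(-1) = -cos(1) + sqrt(2)*cos(pi/4 + 1) + sin(3)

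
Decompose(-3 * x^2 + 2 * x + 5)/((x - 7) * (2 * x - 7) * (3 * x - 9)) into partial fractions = 33/(7*(2*x - 7)) - 4/(3*(x - 3)) - 32/(21*(x - 7))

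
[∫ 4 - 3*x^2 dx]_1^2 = -3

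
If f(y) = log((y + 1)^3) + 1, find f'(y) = 3/(y + 1)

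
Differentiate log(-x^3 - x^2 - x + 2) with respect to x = (3*x^2 + 2*x + 1)/(x^3 + x^2 + x - 2)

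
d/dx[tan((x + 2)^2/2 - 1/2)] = x*tan(x^2/2 + 2*x + 3/2)^2 + x + 2*tan(x^2/2 + 2*x + 3/2)^2 + 2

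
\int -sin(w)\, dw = cos(w) + C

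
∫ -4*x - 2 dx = -2*x^2 - 2*x + C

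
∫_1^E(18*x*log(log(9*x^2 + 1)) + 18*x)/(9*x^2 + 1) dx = -log(10)*log(log(10)) + log(1 + 9*exp(2))*log(log(1 + 9*exp(2)))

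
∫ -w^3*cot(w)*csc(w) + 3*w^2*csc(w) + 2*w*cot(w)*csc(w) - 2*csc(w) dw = w*(w^2 - 2)*csc(w) + C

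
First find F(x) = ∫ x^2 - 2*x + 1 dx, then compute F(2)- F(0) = 2/3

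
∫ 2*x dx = x^2 + C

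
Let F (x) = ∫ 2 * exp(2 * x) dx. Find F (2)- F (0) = -1 + exp(4)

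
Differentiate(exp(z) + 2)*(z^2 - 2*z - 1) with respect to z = z^2*exp(z) + 4*z - 3*exp(z) - 4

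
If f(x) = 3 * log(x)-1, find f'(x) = 3/x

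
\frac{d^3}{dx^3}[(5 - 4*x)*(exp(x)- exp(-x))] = (-4*x*exp(2*x) - 4*x - 7*exp(2*x) + 17)*exp(-x)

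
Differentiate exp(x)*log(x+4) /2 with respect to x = (x*exp(x)*log(x + 4) + 4*exp(x)*log(x + 4) + exp(x))/(2*x + 8)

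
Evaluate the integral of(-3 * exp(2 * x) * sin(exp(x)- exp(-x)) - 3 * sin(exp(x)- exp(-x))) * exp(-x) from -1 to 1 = 0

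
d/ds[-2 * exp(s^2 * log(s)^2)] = -4*s*exp(s^2*log(s)^2)*log(s)^2 - 4*s*exp(s^2*log(s)^2)*log(s)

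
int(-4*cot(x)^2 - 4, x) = 4*cot(x) + C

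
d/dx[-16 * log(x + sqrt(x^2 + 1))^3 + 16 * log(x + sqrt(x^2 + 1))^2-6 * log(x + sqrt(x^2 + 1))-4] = (-48*x*log(x + sqrt(x^2 + 1))^2 + 32*x*log(x + sqrt(x^2 + 1)) - 6*x - 48*sqrt(x^2 + 1)*log(x + sqrt(x^2 + 1))^2 + 32*sqrt(x^2 + 1)*log(x + sqrt(x^2 + 1)) - 6*sqrt(x^2 + 1))/(x^2 + x*sqrt(x^2 + 1) + 1)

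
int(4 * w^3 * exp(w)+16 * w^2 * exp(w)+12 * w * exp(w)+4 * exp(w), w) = 4*w*(w^2 + w + 1)*exp(w) + C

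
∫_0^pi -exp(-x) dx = -1 + exp(-pi)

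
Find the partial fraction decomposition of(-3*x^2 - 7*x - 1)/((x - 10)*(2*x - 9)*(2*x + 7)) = -53/(864*(2*x + 7)) + 373/(352*(2*x - 9)) - 371/(297*(x - 10))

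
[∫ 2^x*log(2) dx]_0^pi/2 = -1 + 2^(pi/2)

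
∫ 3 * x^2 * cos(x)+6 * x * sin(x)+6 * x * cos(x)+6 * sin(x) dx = 3*x*(x + 2)*sin(x) + C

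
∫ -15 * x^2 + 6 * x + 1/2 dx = -5*x^3 + 3*x^2 + x/2 + C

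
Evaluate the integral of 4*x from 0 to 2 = 8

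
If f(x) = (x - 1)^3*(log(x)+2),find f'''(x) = (6*x^3*log(x) + 23*x^3 - 6*x^2 - 3*x - 2)/x^3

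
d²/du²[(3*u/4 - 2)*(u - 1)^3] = 9*u^2 - 51*u/2 + 33/2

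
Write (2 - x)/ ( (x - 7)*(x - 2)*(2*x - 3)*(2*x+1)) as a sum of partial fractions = -1/(30*(2*x + 1)) + 1/(22*(2*x - 3)) - 1/(165*(x - 7))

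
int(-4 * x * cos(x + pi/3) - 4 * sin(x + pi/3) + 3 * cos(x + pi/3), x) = (3 - 4*x)*sin(x + pi/3) + C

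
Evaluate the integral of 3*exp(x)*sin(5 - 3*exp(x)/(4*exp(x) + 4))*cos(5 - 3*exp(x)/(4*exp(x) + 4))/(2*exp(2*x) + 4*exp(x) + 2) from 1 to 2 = cos(-3*exp(2)/(2*(1 + exp(2))) + 10)/2 - cos(-3*E/(2*(1 + E)) + 10)/2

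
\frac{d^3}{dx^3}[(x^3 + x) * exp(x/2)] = x^3*exp(x/2)/8 + 9*x^2*exp(x/2)/4 + 73*x*exp(x/2)/8 + 27*exp(x/2)/4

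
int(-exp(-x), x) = exp(-x) + C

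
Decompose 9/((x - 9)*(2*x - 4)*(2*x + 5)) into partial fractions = 2/(23*(2*x + 5)) - 1/(14*(x - 2)) + 9/(322*(x - 9))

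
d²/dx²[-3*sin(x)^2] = -6*cos(2*x)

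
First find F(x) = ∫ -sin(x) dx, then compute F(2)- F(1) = -cos(1) + cos(2)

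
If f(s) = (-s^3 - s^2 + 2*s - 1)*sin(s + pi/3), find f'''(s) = s^3*cos(s + pi/3) + 9*s^2*sin(s + pi/3) + s^2*cos(s + pi/3) + 6*s*sin(s + pi/3) - 20*s*cos(s + pi/3) - 12*sin(s + pi/3) - 5*cos(s + pi/3)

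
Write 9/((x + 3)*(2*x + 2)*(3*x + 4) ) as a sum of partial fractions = -81/(10*(3*x + 4)) + 9/(20*(x + 3)) + 9/(4*(x + 1))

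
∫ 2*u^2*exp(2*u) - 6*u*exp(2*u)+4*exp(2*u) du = (u - 2)^2*exp(2*u) + C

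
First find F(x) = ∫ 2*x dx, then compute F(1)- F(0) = 1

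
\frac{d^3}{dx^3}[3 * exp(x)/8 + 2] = 3*exp(x)/8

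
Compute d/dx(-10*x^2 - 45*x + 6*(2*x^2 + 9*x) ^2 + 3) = 96*x^3 + 648*x^2 + 952*x - 45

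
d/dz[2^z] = 2^z*log(2)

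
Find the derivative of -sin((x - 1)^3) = -3*(x - 1)^2*cos(x^3 - 3*x^2 + 3*x - 1)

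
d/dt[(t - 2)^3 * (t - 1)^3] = 6*t^5 - 45*t^4 + 132*t^3 - 189*t^2 + 132*t - 36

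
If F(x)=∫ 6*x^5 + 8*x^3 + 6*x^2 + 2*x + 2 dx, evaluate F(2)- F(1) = 112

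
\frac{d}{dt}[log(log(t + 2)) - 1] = 1/(t*log(t + 2) + 2*log(t + 2))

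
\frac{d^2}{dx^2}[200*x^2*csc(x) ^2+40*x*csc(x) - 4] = 40*(-20*x^2/sin(x) + 30*x^2/sin(x)^3 - x - 40*x*cos(x)/sin(x)^2 + 2*x/sin(x)^2 - 2*cos(x)/sin(x) + 10/sin(x))/sin(x)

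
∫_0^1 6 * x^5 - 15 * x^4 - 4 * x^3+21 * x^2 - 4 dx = 0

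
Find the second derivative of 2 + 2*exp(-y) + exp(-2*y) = (2*exp(y) + 4)*exp(-2*y)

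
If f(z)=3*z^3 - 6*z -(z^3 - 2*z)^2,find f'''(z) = -120*z^3 + 96*z + 18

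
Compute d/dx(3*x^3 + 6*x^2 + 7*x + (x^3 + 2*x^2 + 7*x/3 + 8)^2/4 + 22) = 3*x^5/2 + 5*x^4 + 26*x^3/3 + 28*x^2 + 553*x/18 + 49/3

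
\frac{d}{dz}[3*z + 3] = 3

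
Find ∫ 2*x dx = x^2 + C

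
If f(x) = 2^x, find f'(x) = 2^x*log(2)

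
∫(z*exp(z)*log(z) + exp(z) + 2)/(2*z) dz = (exp(z) + 2)*log(z)/2 + C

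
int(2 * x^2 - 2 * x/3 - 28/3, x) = 2*x^3/3 - x^2/3 - 28*x/3 + C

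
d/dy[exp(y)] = exp(y)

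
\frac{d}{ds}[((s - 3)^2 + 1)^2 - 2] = 4*s^3 - 36*s^2 + 112*s - 120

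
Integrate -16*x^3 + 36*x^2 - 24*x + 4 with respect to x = -4*x^4 + 12*x^3 - 12*x^2 + 4*x + C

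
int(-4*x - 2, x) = -2*x^2 - 2*x + C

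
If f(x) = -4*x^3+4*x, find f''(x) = -24*x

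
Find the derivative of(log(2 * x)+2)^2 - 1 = (2*log(x) + 2*log(2) + 4)/x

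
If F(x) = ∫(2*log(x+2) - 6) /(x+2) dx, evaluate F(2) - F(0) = -(-3 + log(2))^2 + (-3 + log(4))^2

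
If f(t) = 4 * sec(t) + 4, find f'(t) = 4*tan(t)*sec(t)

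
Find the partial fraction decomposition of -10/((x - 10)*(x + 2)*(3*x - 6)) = -5/(72*(x + 2)) + 5/(48*(x - 2)) - 5/(144*(x - 10))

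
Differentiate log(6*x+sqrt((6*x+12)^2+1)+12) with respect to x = (36*x + 6*sqrt(36*x^2 + 144*x + 145) + 72)/(36*x^2 + 6*x*sqrt(36*x^2 + 144*x + 145) + 144*x + 12*sqrt(36*x^2 + 144*x + 145) + 145)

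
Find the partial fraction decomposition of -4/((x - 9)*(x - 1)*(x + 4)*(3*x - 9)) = 4/(1365*(x + 4)) - 1/(60*(x - 1)) + 1/(63*(x - 3)) - 1/(468*(x - 9))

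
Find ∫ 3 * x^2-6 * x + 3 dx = x^3 - 3*x^2 + 3*x + C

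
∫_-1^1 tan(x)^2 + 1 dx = 2*tan(1)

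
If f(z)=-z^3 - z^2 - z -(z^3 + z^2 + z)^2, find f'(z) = -6*z^5 - 10*z^4 - 12*z^3 - 9*z^2 - 4*z - 1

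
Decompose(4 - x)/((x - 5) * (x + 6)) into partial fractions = -10/(11*(x + 6)) - 1/(11*(x - 5))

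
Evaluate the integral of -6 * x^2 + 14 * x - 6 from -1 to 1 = -16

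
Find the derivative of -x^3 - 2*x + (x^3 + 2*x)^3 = 9*x^8 + 42*x^6 + 60*x^4 + 21*x^2 - 2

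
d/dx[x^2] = 2*x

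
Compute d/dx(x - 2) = 1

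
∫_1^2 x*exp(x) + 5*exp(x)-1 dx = -5*E - 1 + 6*exp(2)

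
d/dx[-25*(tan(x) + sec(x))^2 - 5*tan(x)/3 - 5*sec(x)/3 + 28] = -5*(10*sin(x)^2/cos(x) + sin(x)/3 + 20*sin(x)/cos(x) + 1/3 + 10/cos(x))/cos(x)^2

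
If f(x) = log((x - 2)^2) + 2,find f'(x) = 2/(x - 2)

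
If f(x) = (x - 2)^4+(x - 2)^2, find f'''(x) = 24*x - 48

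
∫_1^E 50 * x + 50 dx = -91 + 10*E + (4 + 5*E)^2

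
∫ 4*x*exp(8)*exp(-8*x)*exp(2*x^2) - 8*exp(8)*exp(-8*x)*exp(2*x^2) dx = exp(2*(x - 2)^2) + C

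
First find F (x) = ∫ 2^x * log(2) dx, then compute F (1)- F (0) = 1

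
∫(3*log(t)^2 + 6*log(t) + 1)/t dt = (log(t) + 1)^3 - 2*log(t) + C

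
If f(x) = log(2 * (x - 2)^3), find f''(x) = -3/(x^2 - 4*x + 4)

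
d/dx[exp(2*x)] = 2*exp(2*x)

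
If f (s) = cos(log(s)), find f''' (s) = (-sin(log(s)) + 3*cos(log(s)))/s^3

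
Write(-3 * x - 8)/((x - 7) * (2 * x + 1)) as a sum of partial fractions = 13/(15*(2*x + 1)) - 29/(15*(x - 7))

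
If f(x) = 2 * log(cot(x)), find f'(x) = -4/sin(2*x)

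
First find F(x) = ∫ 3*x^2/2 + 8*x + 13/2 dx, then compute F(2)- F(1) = 22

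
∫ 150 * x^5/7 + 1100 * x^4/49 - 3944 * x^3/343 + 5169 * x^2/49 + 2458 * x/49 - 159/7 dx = 25*x^6/7 + 220*x^5/49 - 986*x^4/343 + 1723*x^3/49 + 1229*x^2/49 - 159*x/7 + C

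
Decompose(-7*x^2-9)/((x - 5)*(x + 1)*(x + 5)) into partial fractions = -23/(5*(x + 5)) + 2/(3*(x + 1)) - 46/(15*(x - 5))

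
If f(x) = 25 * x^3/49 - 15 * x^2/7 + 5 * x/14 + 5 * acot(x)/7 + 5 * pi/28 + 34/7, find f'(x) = (150*x^4 - 420*x^3 + 185*x^2 - 420*x - 35)/(98*x^2 + 98)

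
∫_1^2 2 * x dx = 3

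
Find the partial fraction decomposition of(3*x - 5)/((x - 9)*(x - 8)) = -19/(x - 8) + 22/(x - 9)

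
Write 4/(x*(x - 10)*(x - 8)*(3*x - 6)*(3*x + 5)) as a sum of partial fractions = 108/(55825*(3*x + 5)) + 1/(792*(x - 2)) - 1/(2088*(x - 8)) + 1/(4200*(x - 10)) - 1/(600*x)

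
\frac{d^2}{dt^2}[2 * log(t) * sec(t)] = 2*(-t^2*log(t) + 2*t^2*log(t)/cos(t)^2 + 2*t*sin(t)/cos(t) - 1)/(t^2*cos(t))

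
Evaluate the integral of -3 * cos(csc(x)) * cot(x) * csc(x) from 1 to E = -3*sin(csc(1)) + 3*sin(csc(E))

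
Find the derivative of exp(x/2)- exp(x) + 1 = exp(x/2)/2 - exp(x)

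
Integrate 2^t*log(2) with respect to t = 2^t + C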